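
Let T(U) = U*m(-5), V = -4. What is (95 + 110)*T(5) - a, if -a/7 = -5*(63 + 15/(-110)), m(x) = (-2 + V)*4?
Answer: -589605/22 ≈ -26800.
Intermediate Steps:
m(x) = -24 (m(x) = (-2 - 4)*4 = -6*4 = -24)
T(U) = -24*U (T(U) = U*(-24) = -24*U)
a = 48405/22 (a = -(-35)*(63 + 15/(-110)) = -(-35)*(63 + 15*(-1/110)) = -(-35)*(63 - 3/22) = -(-35)*1383/22 = -7*(-6915/22) = 48405/22 ≈ 2200.2)
(95 + 110)*T(5) - a = (95 + 110)*(-24*5) - 1*48405/22 = 205*(-120) - 48405/22 = -24600 - 48405/22 = -589605/22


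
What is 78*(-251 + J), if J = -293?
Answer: -42432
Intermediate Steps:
78*(-251 + J) = 78*(-251 - 293) = 78*(-544) = -42432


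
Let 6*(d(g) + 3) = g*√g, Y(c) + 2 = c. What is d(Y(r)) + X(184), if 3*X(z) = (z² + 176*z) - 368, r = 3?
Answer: 43909/2 ≈ 21955.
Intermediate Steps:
Y(c) = -2 + c
X(z) = -368/3 + z²/3 + 176*z/3 (X(z) = ((z² + 176*z) - 368)/3 = (-368 + z² + 176*z)/3 = -368/3 + z²/3 + 176*z/3)
d(g) = -3 + g^(3/2)/6 (d(g) = -3 + (g*√g)/6 = -3 + g^(3/2)/6)
d(Y(r)) + X(184) = (-3 + (-2 + 3)^(3/2)/6) + (-368/3 + (⅓)*184² + (176/3)*184) = (-3 + 1^(3/2)/6) + (-368/3 + (⅓)*33856 + 32384/3) = (-3 + (⅙)*1) + (-368/3 + 33856/3 + 32384/3) = (-3 + ⅙) + 65872/3 = -17/6 + 65872/3 = 43909/2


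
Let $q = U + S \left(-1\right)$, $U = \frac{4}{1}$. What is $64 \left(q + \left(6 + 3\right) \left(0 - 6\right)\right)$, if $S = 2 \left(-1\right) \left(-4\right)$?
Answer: $-3712$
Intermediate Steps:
$U = 4$ ($U = 4 \cdot 1 = 4$)
$S = 8$ ($S = \left(-2\right) \left(-4\right) = 8$)
$q = -4$ ($q = 4 + 8 \left(-1\right) = 4 - 8 = -4$)
$64 \left(q + \left(6 + 3\right) \left(0 - 6\right)\right) = 64 \left(-4 + \left(6 + 3\right) \left(0 - 6\right)\right) = 64 \left(-4 + 9 \left(0 - 6\right)\right) = 64 \left(-4 + 9 \left(-6\right)\right) = 64 \left(-4 - 54\right) = 64 \left(-58\right) = -3712$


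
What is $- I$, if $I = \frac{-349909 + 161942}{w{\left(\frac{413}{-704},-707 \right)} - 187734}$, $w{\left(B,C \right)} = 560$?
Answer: $- \frac{14459}{14398} \approx -1.0042$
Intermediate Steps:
$I = \frac{14459}{14398}$ ($I = \frac{-349909 + 161942}{560 - 187734} = - \frac{187967}{-187174} = \left(-187967\right) \left(- \frac{1}{187174}\right) = \frac{14459}{14398} \approx 1.0042$)
$- I = \left(-1\right) \frac{14459}{14398} = - \frac{14459}{14398}$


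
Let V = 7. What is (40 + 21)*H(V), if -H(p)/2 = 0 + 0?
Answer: 0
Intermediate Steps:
H(p) = 0 (H(p) = -2*(0 + 0) = -2*0 = 0)
(40 + 21)*H(V) = (40 + 21)*0 = 61*0 = 0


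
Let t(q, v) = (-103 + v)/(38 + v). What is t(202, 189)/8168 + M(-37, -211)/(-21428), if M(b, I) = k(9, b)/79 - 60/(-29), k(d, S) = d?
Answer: -315666313/5688900402658 ≈ -5.5488e-5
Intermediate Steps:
M(b, I) = 5001/2291 (M(b, I) = 9/79 - 60/(-29) = 9*(1/79) - 60*(-1/29) = 9/79 + 60/29 = 5001/2291)
t(q, v) = (-103 + v)/(38 + v)
t(202, 189)/8168 + M(-37, -211)/(-21428) = ((-103 + 189)/(38 + 189))/8168 + (5001/2291)/(-21428) = (86/227)*(1/8168) + (5001/2291)*(-1/21428) = ((1/227)*86)*(1/8168) - 5001/49091548 = (86/227)*(1/8168) - 5001/49091548 = 43/927068 - 5001/49091548 = -315666313/5688900402658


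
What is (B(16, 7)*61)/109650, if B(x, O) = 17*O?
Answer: 427/6450 ≈ 0.066202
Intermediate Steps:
(B(16, 7)*61)/109650 = ((17*7)*61)/109650 = (119*61)*(1/109650) = 7259*(1/109650) = 427/6450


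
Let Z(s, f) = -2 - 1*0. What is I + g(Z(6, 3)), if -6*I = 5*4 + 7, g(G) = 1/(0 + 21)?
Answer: -187/42 ≈ -4.4524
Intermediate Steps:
Z(s, f) = -2 (Z(s, f) = -2 + 0 = -2)
g(G) = 1/21
I = -9/2 (I = -(5*4 + 7)/6 = -(20 + 7)/6 = -⅙*27 = -9/2 ≈ -4.5000)
I + g(Z(6, 3)) = -9/2 + 1/21 = -187/42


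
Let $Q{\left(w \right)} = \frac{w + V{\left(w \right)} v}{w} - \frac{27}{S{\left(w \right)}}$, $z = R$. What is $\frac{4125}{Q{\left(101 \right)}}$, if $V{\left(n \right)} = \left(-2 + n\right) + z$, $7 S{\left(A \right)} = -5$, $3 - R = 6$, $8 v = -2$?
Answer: $\frac{2083125}{19474} \approx 106.97$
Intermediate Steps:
$v = - \frac{1}{4}$ ($v = \frac{1}{8} \left(-2\right) = - \frac{1}{4} \approx -0.25$)
$R = -3$ ($R = 3 - 6 = -3$)
$S{\left(A \right)} = - \frac{5}{7}$ ($S{\left(A \right)} = \frac{1}{7} \left(-5\right) = - \frac{5}{7}$)
$z = -3$
$V{\left(n \right)} = -5 + n$ ($V{\left(n \right)} = \left(-2 + n\right) - 3 = -5 + n$)
$Q{\left(w \right)} = \frac{189}{5} + \frac{\frac{5}{4} + \frac{3 w}{4}}{w}$ ($Q{\left(w \right)} = \frac{w + \left(-5 + w\right) \left(- \frac{1}{4}\right)}{w} - \frac{27}{- \frac{5}{7}} = \frac{w - \left(- \frac{5}{4} + \frac{w}{4}\right)}{w} - - \frac{189}{5} = \frac{\frac{5}{4} + \frac{3 w}{4}}{w} + \frac{189}{5} = \frac{189}{5} + \frac{\frac{5}{4} + \frac{3 w}{4}}{w}$)
$\frac{4125}{Q{\left(101 \right)}} = \frac{4125}{\frac{1}{20} \cdot \frac{1}{101} \left(25 + 771 \cdot 101\right)} = \frac{4125}{\frac{1}{20} \cdot \frac{1}{101} \left(25 + 77871\right)} = \frac{4125}{\frac{1}{20} \cdot \frac{1}{101} \cdot 77896} = \frac{4125}{\frac{19474}{505}} = 4125 \cdot \frac{505}{19474} = \frac{2083125}{19474}$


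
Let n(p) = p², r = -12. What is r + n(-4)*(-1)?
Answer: -28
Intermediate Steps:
r + n(-4)*(-1) = -12 + (-4)²*(-1) = -12 + 16*(-1) = -12 - 16 = -28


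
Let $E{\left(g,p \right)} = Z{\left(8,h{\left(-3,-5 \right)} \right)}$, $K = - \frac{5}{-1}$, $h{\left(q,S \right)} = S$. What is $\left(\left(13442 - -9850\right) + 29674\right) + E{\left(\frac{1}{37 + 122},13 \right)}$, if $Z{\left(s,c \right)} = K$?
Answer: $52971$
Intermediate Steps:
$K = 5$ ($K = \left(-5\right) \left(-1\right) = 5$)
$Z{\left(s,c \right)} = 5$
$E{\left(g,p \right)} = 5$
$\left(\left(13442 - -9850\right) + 29674\right) + E{\left(\frac{1}{37 + 122},13 \right)} = \left(\left(13442 - -9850\right) + 29674\right) + 5 = \left(\left(13442 + 9850\right) + 29674\right) + 5 = \left(23292 + 29674\right) + 5 = 52966 + 5 = 52971$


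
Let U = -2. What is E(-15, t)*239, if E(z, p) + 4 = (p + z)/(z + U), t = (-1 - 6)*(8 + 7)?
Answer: 12428/17 ≈ 731.06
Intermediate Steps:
t = -105 (t = -7*15 = -105)
E(z, p) = -4 + (p + z)/(-2 + z) (E(z, p) = -4 + (p + z)/(z - 2) = -4 + (p + z)/(-2 + z))
E(-15, t)*239 = ((8 - 105 - 3*(-15))/(-2 - 15))*239 = ((8 - 105 + 45)/(-17))*239 = -1/17*(-52)*239 = (52/17)*239 = 12428/17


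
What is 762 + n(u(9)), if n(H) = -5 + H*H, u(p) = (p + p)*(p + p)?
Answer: 105733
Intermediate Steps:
u(p) = 4*p**2 (u(p) = (2*p)*(2*p) = 4*p**2)
n(H) = -5 + H**2
762 + n(u(9)) = 762 + (-5 + (4*9**2)**2) = 762 + (-5 + (4*81)**2) = 762 + (-5 + 324**2) = 762 + (-5 + 104976) = 762 + 104971 = 105733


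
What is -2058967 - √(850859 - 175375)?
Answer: -2058967 - 2*√168871 ≈ -2.0598e+6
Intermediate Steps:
-2058967 - √(850859 - 175375) = -2058967 - √675484 = -2058967 - 2*√168871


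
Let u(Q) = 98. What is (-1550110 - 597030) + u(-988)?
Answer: -2147042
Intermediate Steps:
(-1550110 - 597030) + u(-988) = (-1550110 - 597030) + 98 = -2147140 + 98 = -2147042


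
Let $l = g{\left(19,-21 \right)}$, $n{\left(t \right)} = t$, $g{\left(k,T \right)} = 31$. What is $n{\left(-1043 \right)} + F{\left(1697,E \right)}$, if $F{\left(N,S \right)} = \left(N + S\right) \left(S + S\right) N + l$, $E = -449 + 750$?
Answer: $2041143800$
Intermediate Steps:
$E = 301$
$l = 31$
$F{\left(N,S \right)} = 31 + 2 N S \left(N + S\right)$ ($F{\left(N,S \right)} = \left(N + S\right) \left(S + S\right) N + 31 = \left(N + S\right) 2 S N + 31 = 2 S \left(N + S\right) N + 31 = 2 N S \left(N + S\right) + 31 = 31 + 2 N S \left(N + S\right)$)
$n{\left(-1043 \right)} + F{\left(1697,E \right)} = -1043 + \left(31 + 2 \cdot 1697 \cdot 301^{2} + 2 \cdot 301 \cdot 1697^{2}\right) = -1043 + \left(31 + 2 \cdot 1697 \cdot 90601 + 2 \cdot 301 \cdot 2879809\right) = -1043 + \left(31 + 307499794 + 1733645018\right) = -1043 + 2041144843 = 2041143800$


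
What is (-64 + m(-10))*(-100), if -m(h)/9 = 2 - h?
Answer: 17200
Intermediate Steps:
m(h) = -18 + 9*h (m(h) = -9*(2 - h) = -18 + 9*h)
(-64 + m(-10))*(-100) = (-64 + (-18 + 9*(-10)))*(-100) = (-64 + (-18 - 90))*(-100) = (-64 - 108)*(-100) = -172*(-100) = 17200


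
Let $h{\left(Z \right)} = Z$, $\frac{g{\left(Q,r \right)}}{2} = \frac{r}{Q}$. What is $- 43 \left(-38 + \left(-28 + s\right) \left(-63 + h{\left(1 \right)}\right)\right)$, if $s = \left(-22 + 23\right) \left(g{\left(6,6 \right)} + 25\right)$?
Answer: $-1032$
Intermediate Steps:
$g{\left(Q,r \right)} = \frac{2 r}{Q}$ ($g{\left(Q,r \right)} = 2 \frac{r}{Q} = \frac{2 r}{Q}$)
$s = 27$ ($s = \left(-22 + 23\right) \left(2 \cdot 6 \cdot \frac{1}{6} + 25\right) = 1 \left(2 \cdot 6 \cdot \frac{1}{6} + 25\right) = 1 \left(2 + 25\right) = 1 \cdot 27 = 27$)
$- 43 \left(-38 + \left(-28 + s\right) \left(-63 + h{\left(1 \right)}\right)\right) = - 43 \left(-38 + \left(-28 + 27\right) \left(-63 + 1\right)\right) = - 43 \left(-38 - -62\right) = - 43 \left(-38 + 62\right) = \left(-43\right) 24 = -1032$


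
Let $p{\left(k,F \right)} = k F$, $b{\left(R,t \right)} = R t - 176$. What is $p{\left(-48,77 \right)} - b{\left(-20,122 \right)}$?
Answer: $-1080$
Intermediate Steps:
$b{\left(R,t \right)} = -176 + R t$
$p{\left(k,F \right)} = F k$
$p{\left(-48,77 \right)} - b{\left(-20,122 \right)} = 77 \left(-48\right) - \left(-176 - 2440\right) = -3696 - \left(-176 - 2440\right) = -3696 - -2616 = -3696 + 2616 = -1080$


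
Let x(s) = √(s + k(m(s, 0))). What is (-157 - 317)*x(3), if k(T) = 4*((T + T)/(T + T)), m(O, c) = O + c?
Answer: -474*√7 ≈ -1254.1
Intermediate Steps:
k(T) = 4 (k(T) = 4*((2*T)/((2*T))) = 4*((2*T)*(1/(2*T))) = 4*1 = 4)
x(s) = √(4 + s) (x(s) = √(s + 4) = √(4 + s))
(-157 - 317)*x(3) = (-157 - 317)*√(4 + 3) = -474*√7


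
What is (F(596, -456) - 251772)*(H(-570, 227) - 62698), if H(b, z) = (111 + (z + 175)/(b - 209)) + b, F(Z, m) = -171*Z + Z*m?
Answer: 30772644288120/779 ≈ 3.9503e+10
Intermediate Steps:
H(b, z) = 111 + b + (175 + z)/(-209 + b) (H(b, z) = (111 + (175 + z)/(-209 + b)) + b = 111 + b + (175 + z)/(-209 + b))
(F(596, -456) - 251772)*(H(-570, 227) - 62698) = (596*(-171 - 456) - 251772)*((-23024 + 227 + (-570)² - 98*(-570))/(-209 - 570) - 62698) = (596*(-627) - 251772)*((-23024 + 227 + 324900 + 55860)/(-779) - 62698) = (-373692 - 251772)*(-1/779*357963 - 62698) = -625464*(-357963/779 - 62698) = -625464*(-49199705/779) = 30772644288120/779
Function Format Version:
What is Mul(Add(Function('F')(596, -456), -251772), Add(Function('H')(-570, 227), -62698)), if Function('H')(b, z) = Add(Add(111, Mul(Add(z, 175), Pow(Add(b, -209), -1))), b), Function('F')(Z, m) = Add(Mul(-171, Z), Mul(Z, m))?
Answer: Rational(30772644288120, 779) ≈ 3.9503e+10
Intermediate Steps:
Function('H')(b, z) = Add(111, b, Mul(Pow(Add(-209, b), -1), Add(175, z))) (Function('H')(b, z) = Add(Add(111, Mul(Add(175, z), Pow(Add(-209, b), -1))), b) = Add(Add(111, Mul(Pow(Add(-209, b), -1), Add(175, z))), b) = Add(111, b, Mul(Pow(Add(-209, b), -1), Add(175, z))))
Mul(Add(Function('F')(596, -456), -251772), Add(Function('H')(-570, 227), -62698)) = Mul(Add(Mul(596, Add(-171, -456)), -251772), Add(Mul(Pow(Add(-209, -570), -1), Add(-23024, 227, Pow(-570, 2), Mul(-98, -570))), -62698)) = Mul(Add(Mul(596, -627), -251772), Add(Mul(Pow(-779, -1), Add(-23024, 227, 324900, 55860)), -62698)) = Mul(Add(-373692, -251772), Add(Mul(Rational(-1, 779), 357963), -62698)) = Mul(-625464, Add(Rational(-357963, 779), -62698)) = Mul(-625464, Rational(-49199705, 779)) = Rational(30772644288120, 779)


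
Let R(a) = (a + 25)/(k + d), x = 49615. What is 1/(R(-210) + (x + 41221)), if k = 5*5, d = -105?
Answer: 16/1453413 ≈ 1.1009e-5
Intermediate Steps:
k = 25
R(a) = -5/16 - a/80 (R(a) = (a + 25)/(25 - 105) = (25 + a)/(-80) = (25 + a)*(-1/80) = -5/16 - a/80)
1/(R(-210) + (x + 41221)) = 1/((-5/16 - 1/80*(-210)) + (49615 + 41221)) = 1/((-5/16 + 21/8) + 90836) = 1/(37/16 + 90836) = 1/(1453413/16) = 16/1453413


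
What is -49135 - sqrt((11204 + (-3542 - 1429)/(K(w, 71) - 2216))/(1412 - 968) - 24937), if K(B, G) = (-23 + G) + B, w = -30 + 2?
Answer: -49135 - I*sqrt(18273849050327)/27084 ≈ -49135.0 - 157.83*I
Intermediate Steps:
w = -28
K(B, G) = -23 + B + G
-49135 - sqrt((11204 + (-3542 - 1429)/(K(w, 71) - 2216))/(1412 - 968) - 24937) = -49135 - sqrt((11204 + (-3542 - 1429)/((-23 - 28 + 71) - 2216))/(1412 - 968) - 24937) = -49135 - sqrt((11204 - 4971/(20 - 2216))/444 - 24937) = -49135 - sqrt((11204 - 4971/(-2196))*(1/444) - 24937) = -49135 - sqrt((11204 - 4971*(-1/2196))*(1/444) - 24937) = -49135 - sqrt((11204 + 1657/732)*(1/444) - 24937) = -49135 - sqrt((8202985/732)*(1/444) - 24937) = -49135 - sqrt(8202985/325008 - 24937) = -49135 - sqrt(-8096521511/325008) = -49135 - I*sqrt(18273849050327)/27084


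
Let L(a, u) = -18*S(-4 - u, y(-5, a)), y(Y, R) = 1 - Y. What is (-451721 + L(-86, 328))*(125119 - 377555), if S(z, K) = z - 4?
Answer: 112503909428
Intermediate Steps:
S(z, K) = -4 + z
L(a, u) = 144 + 18*u (L(a, u) = -18*(-4 + (-4 - u)) = -18*(-8 - u) = 144 + 18*u)
(-451721 + L(-86, 328))*(125119 - 377555) = (-451721 + (144 + 18*328))*(125119 - 377555) = (-451721 + (144 + 5904))*(-252436) = (-451721 + 6048)*(-252436) = -445673*(-252436) = 112503909428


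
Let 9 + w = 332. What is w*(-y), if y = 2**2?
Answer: -1292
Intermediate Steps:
y = 4
w = 323 (w = -9 + 332 = 323)
w*(-y) = 323*(-1*4) = 323*(-4) = -1292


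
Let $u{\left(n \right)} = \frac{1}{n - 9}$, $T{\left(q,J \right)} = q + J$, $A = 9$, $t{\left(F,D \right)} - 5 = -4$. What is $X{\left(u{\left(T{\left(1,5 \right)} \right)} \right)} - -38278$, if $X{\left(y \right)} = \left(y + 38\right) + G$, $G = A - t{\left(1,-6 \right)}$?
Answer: $\frac{114971}{3} \approx 38324.0$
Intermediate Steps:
$t{\left(F,D \right)} = 1$ ($t{\left(F,D \right)} = 5 - 4 = 1$)
$T{\left(q,J \right)} = J + q$
$u{\left(n \right)} = \frac{1}{-9 + n}$
$G = 8$ ($G = 9 - 1 = 8$)
$X{\left(y \right)} = 46 + y$ ($X{\left(y \right)} = \left(y + 38\right) + 8 = \left(38 + y\right) + 8 = 46 + y$)
$X{\left(u{\left(T{\left(1,5 \right)} \right)} \right)} - -38278 = \left(46 + \frac{1}{-9 + \left(5 + 1\right)}\right) - -38278 = \left(46 + \frac{1}{-9 + 6}\right) + 38278 = \left(46 + \frac{1}{-3}\right) + 38278 = \left(46 - \frac{1}{3}\right) + 38278 = \frac{137}{3} + 38278 = \frac{114971}{3}$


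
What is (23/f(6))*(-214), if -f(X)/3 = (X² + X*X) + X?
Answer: 2461/117 ≈ 21.034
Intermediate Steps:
f(X) = -6*X² - 3*X (f(X) = -3*((X² + X*X) + X) = -3*((X² + X²) + X) = -3*(2*X² + X) = -3*(X + 2*X²) = -6*X² - 3*X)
(23/f(6))*(-214) = (23/((-3*6*(1 + 2*6))))*(-214) = (23/((-3*6*(1 + 12))))*(-214) = (23/((-3*6*13)))*(-214) = (23/(-234))*(-214) = (23*(-1/234))*(-214) = -23/234*(-214) = 2461/117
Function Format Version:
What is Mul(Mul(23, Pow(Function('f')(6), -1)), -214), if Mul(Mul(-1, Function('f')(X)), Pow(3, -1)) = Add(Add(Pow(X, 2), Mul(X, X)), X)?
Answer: Rational(2461, 117) ≈ 21.034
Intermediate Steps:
Function('f')(X) = Add(Mul(-6, Pow(X, 2)), Mul(-3, X)) (Function('f')(X) = Mul(-3, Add(Add(Pow(X, 2), Mul(X, X)), X)) = Mul(-3, Add(Add(Pow(X, 2), Pow(X, 2)), X)) = Mul(-3, Add(Mul(2, Pow(X, 2)), X)) = Mul(-3, Add(X, Mul(2, Pow(X, 2)))) = Add(Mul(-6, Pow(X, 2)), Mul(-3, X)))
Mul(Mul(23, Pow(Function('f')(6), -1)), -214) = Mul(Mul(23, Pow(Mul(-3, 6, Add(1, Mul(2, 6))), -1)), -214) = Mul(Mul(23, Pow(Mul(-3, 6, Add(1, 12)), -1)), -214) = Mul(Mul(23, Pow(Mul(-3, 6, 13), -1)), -214) = Mul(Mul(23, Pow(-234, -1)), -214) = Mul(Mul(23, Rational(-1, 234)), -214) = Mul(Rational(-23, 234), -214) = Rational(2461, 117)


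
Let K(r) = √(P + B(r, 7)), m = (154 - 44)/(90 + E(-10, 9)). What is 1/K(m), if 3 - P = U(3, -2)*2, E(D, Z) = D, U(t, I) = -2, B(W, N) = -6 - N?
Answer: -I*√6/6 ≈ -0.40825*I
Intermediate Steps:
P = 7 (P = 3 - (-2)*2 = 3 - 1*(-4) = 3 + 4 = 7)
m = 11/8 (m = (154 - 44)/(90 - 10) = 110/80 = 110*(1/80) = 11/8 ≈ 1.3750)
K(r) = I*√6 (K(r) = √(7 + (-6 - 1*7)) = √(7 + (-6 - 7)) = √(7 - 13) = √(-6) = I*√6)
1/K(m) = 1/(I*√6) = -I*√6/6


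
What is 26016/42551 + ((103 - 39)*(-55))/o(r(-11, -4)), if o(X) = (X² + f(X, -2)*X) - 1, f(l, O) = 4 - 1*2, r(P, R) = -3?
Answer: -74863744/42551 ≈ -1759.4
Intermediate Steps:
f(l, O) = 2 (f(l, O) = 4 - 2 = 2)
o(X) = -1 + X² + 2*X (o(X) = (X² + 2*X) - 1 = -1 + X² + 2*X)
26016/42551 + ((103 - 39)*(-55))/o(r(-11, -4)) = 26016/42551 + ((103 - 39)*(-55))/(-1 + (-3)² + 2*(-3)) = 26016*(1/42551) + (64*(-55))/(-1 + 9 - 6) = 26016/42551 - 3520/2 = 26016/42551 - 3520*½ = 26016/42551 - 1760 = -74863744/42551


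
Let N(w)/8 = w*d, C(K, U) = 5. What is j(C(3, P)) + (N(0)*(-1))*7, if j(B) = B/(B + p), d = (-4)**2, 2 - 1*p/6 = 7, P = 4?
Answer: -1/5 ≈ -0.20000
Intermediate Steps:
p = -30 (p = 12 - 6*7 = 12 - 42 = -30)
d = 16
N(w) = 128*w (N(w) = 8*(w*16) = 8*(16*w) = 128*w)
j(B) = B/(-30 + B) (j(B) = B/(B - 30) = B/(-30 + B))
j(C(3, P)) + (N(0)*(-1))*7 = 5/(-30 + 5) + ((128*0)*(-1))*7 = 5/(-25) + (0*(-1))*7 = 5*(-1/25) + 0*7 = -1/5 + 0 = -1/5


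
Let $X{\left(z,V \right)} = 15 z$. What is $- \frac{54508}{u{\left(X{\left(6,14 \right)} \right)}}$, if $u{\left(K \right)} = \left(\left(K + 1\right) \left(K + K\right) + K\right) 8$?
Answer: $- \frac{13627}{32940} \approx -0.41369$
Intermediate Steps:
$u{\left(K \right)} = 8 K + 16 K \left(1 + K\right)$ ($u{\left(K \right)} = \left(\left(1 + K\right) 2 K + K\right) 8 = \left(2 K \left(1 + K\right) + K\right) 8 = \left(K + 2 K \left(1 + K\right)\right) 8 = 8 K + 16 K \left(1 + K\right)$)
$- \frac{54508}{u{\left(X{\left(6,14 \right)} \right)}} = - \frac{54508}{8 \cdot 15 \cdot 6 \left(3 + 2 \cdot 15 \cdot 6\right)} = - \frac{54508}{8 \cdot 90 \left(3 + 2 \cdot 90\right)} = - \frac{54508}{8 \cdot 90 \left(3 + 180\right)} = - \frac{54508}{8 \cdot 90 \cdot 183} = - \frac{54508}{131760} = \left(-54508\right) \frac{1}{131760} = - \frac{13627}{32940}$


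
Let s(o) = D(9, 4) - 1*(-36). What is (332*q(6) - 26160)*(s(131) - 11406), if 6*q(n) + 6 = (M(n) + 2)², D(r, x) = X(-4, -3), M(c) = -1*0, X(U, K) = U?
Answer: 896407688/3 ≈ 2.9880e+8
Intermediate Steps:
M(c) = 0
D(r, x) = -4
q(n) = -⅓ (q(n) = -1 + (0 + 2)²/6 = -1 + (⅙)*2² = -1 + (⅙)*4 = -1 + ⅔ = -⅓)
s(o) = 32 (s(o) = -4 - 1*(-36) = -4 + 36 = 32)
(332*q(6) - 26160)*(s(131) - 11406) = (332*(-⅓) - 26160)*(32 - 11406) = (-332/3 - 26160)*(-11374) = -78812/3*(-11374) = 896407688/3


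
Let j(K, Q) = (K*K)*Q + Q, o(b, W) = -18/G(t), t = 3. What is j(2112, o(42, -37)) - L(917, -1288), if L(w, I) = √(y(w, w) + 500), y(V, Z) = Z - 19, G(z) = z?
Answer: -26763270 - √1398 ≈ -2.6763e+7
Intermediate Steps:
o(b, W) = -6 (o(b, W) = -18/3 = -18*⅓ = -6)
y(V, Z) = -19 + Z
j(K, Q) = Q + Q*K² (j(K, Q) = K²*Q + Q = Q*K² + Q = Q + Q*K²)
L(w, I) = √(481 + w) (L(w, I) = √((-19 + w) + 500) = √(481 + w))
j(2112, o(42, -37)) - L(917, -1288) = -6*(1 + 2112²) - √(481 + 917) = -6*(1 + 4460544) - √1398 = -6*4460545 - √1398 = -26763270 - √1398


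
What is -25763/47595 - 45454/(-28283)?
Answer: 1434728201/1346129385 ≈ 1.0658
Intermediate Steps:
-25763/47595 - 45454/(-28283) = -25763*1/47595 - 45454*(-1/28283) = -25763/47595 + 45454/28283 = 1434728201/1346129385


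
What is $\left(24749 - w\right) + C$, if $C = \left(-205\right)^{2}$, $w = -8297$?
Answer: $75071$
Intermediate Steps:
$C = 42025$
$\left(24749 - w\right) + C = \left(24749 - -8297\right) + 42025 = \left(24749 + 8297\right) + 42025 = 33046 + 42025 = 75071$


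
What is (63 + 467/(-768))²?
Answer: 2296038889/589824 ≈ 3892.8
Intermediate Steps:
(63 + 467/(-768))² = (63 + 467*(-1/768))² = (63 - 467/768)² = (47917/768)² = 2296038889/589824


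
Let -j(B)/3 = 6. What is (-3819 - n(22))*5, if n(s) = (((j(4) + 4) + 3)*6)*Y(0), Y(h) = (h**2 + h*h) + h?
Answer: -19095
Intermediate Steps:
j(B) = -18 (j(B) = -3*6 = -18)
Y(h) = h + 2*h**2 (Y(h) = (h**2 + h**2) + h = 2*h**2 + h = h + 2*h**2)
n(s) = 0 (n(s) = (((-18 + 4) + 3)*6)*(0*(1 + 2*0)) = ((-14 + 3)*6)*(0*(1 + 0)) = (-11*6)*(0*1) = -66*0 = 0)
(-3819 - n(22))*5 = (-3819 - 1*0)*5 = (-3819 + 0)*5 = -3819*5 = -19095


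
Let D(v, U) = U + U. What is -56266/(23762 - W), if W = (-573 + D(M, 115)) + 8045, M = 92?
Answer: -28133/8030 ≈ -3.5035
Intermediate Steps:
D(v, U) = 2*U
W = 7702 (W = (-573 + 2*115) + 8045 = (-573 + 230) + 8045 = -343 + 8045 = 7702)
-56266/(23762 - W) = -56266/(23762 - 1*7702) = -56266/(23762 - 7702) = -56266/16060 = -56266*1/16060 = -28133/8030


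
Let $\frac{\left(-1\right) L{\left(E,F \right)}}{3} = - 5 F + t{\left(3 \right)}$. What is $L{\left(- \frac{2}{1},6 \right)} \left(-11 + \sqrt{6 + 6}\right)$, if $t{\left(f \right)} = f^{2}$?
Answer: $-693 + 126 \sqrt{3} \approx -474.76$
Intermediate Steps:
$L{\left(E,F \right)} = -27 + 15 F$ ($L{\left(E,F \right)} = - 3 \left(- 5 F + 3^{2}\right) = - 3 \left(- 5 F + 9\right) = - 3 \left(9 - 5 F\right) = -27 + 15 F$)
$L{\left(- \frac{2}{1},6 \right)} \left(-11 + \sqrt{6 + 6}\right) = \left(-27 + 15 \cdot 6\right) \left(-11 + \sqrt{6 + 6}\right) = \left(-27 + 90\right) \left(-11 + \sqrt{12}\right) = 63 \left(-11 + 2 \sqrt{3}\right) = -693 + 126 \sqrt{3}$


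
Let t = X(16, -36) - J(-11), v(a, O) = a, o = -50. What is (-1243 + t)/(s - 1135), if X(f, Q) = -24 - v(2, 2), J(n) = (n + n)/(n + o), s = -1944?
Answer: 77431/187819 ≈ 0.41226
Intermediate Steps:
J(n) = 2*n/(-50 + n) (J(n) = (n + n)/(n - 50) = (2*n)/(-50 + n) = 2*n/(-50 + n))
X(f, Q) = -26 (X(f, Q) = -24 - 1*2 = -24 - 2 = -26)
t = -1608/61 (t = -26 - 2*(-11)/(-50 - 11) = -26 - 2*(-11)/(-61) = -26 - 2*(-11)*(-1)/61 = -26 - 1*22/61 = -26 - 22/61 = -1608/61 ≈ -26.361)
(-1243 + t)/(s - 1135) = (-1243 - 1608/61)/(-1944 - 1135) = -77431/61/(-3079) = -77431/61*(-1/3079) = 77431/187819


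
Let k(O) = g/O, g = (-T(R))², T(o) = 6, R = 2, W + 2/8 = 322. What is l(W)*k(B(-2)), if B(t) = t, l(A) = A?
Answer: -11583/2 ≈ -5791.5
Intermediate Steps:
W = 1287/4 (W = -¼ + 322 = 1287/4 ≈ 321.75)
g = 36 (g = (-1*6)² = (-6)² = 36)
k(O) = 36/O
l(W)*k(B(-2)) = 1287*(36/(-2))/4 = 1287*(36*(-½))/4 = (1287/4)*(-18) = -11583/2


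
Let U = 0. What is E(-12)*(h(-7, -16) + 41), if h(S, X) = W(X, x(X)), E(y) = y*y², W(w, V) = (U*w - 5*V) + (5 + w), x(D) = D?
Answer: -190080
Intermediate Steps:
W(w, V) = 5 + w - 5*V (W(w, V) = (0*w - 5*V) + (5 + w) = (0 - 5*V) + (5 + w) = -5*V + (5 + w) = 5 + w - 5*V)
E(y) = y³
h(S, X) = 5 - 4*X (h(S, X) = 5 + X - 5*X = 5 - 4*X)
E(-12)*(h(-7, -16) + 41) = (-12)³*((5 - 4*(-16)) + 41) = -1728*((5 + 64) + 41) = -1728*(69 + 41) = -1728*110 = -190080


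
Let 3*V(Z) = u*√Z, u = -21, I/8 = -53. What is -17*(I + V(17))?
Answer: 7208 + 119*√17 ≈ 7698.6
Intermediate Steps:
I = -424 (I = 8*(-53) = -424)
V(Z) = -7*√Z (V(Z) = (-21*√Z)/3 = -7*√Z)
-17*(I + V(17)) = -17*(-424 - 7*√17) = 7208 + 119*√17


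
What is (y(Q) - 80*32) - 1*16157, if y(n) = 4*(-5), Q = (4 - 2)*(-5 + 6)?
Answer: -18737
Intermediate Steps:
Q = 2 (Q = 2*1 = 2)
y(n) = -20
(y(Q) - 80*32) - 1*16157 = (-20 - 80*32) - 1*16157 = (-20 - 2560) - 16157 = -2580 - 16157 = -18737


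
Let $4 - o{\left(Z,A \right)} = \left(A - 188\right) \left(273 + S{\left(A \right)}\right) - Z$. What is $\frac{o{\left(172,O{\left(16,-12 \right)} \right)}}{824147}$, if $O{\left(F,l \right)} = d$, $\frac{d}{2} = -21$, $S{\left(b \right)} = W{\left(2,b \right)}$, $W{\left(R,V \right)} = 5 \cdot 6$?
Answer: $\frac{69866}{824147} \approx 0.084774$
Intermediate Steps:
$W{\left(R,V \right)} = 30$
$S{\left(b \right)} = 30$
$d = -42$ ($d = 2 \left(-21\right) = -42$)
$O{\left(F,l \right)} = -42$
$o{\left(Z,A \right)} = 56968 + Z - 303 A$ ($o{\left(Z,A \right)} = 4 - \left(\left(A - 188\right) \left(273 + 30\right) - Z\right) = 4 - \left(\left(-188 + A\right) 303 - Z\right) = 4 - \left(\left(-56964 + 303 A\right) - Z\right) = 4 - \left(-56964 - Z + 303 A\right) = 4 + \left(56964 + Z - 303 A\right) = 56968 + Z - 303 A$)
$\frac{o{\left(172,O{\left(16,-12 \right)} \right)}}{824147} = \frac{56968 + 172 - -12726}{824147} = \left(56968 + 172 + 12726\right) \frac{1}{824147} = 69866 \cdot \frac{1}{824147} = \frac{69866}{824147}$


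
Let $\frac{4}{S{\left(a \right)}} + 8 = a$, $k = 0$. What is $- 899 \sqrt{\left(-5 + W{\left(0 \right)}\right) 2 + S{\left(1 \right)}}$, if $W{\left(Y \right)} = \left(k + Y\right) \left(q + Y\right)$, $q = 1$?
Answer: $- \frac{899 i \sqrt{518}}{7} \approx - 2923.0 i$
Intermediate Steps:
$S{\left(a \right)} = \frac{4}{-8 + a}$
$W{\left(Y \right)} = Y \left(1 + Y\right)$ ($W{\left(Y \right)} = \left(0 + Y\right) \left(1 + Y\right) = Y \left(1 + Y\right)$)
$- 899 \sqrt{\left(-5 + W{\left(0 \right)}\right) 2 + S{\left(1 \right)}} = - 899 \sqrt{\left(-5 + 0 \left(1 + 0\right)\right) 2 + \frac{4}{-8 + 1}} = - 899 \sqrt{\left(-5 + 0 \cdot 1\right) 2 + \frac{4}{-7}} = - 899 \sqrt{\left(-5 + 0\right) 2 + 4 \left(- \frac{1}{7}\right)} = - 899 \sqrt{\left(-5\right) 2 - \frac{4}{7}} = - 899 \sqrt{-10 - \frac{4}{7}} = - 899 \sqrt{- \frac{74}{7}} = - 899 \frac{i \sqrt{518}}{7} = - \frac{899 i \sqrt{518}}{7}$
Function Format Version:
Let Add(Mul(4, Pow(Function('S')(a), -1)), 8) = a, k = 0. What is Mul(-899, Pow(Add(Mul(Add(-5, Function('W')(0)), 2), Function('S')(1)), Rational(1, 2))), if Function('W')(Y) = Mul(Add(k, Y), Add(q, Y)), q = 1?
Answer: Mul(Rational(-899, 7), I, Pow(518, Rational(1, 2))) ≈ Mul(-2923.0, I)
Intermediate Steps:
Function('S')(a) = Mul(4, Pow(Add(-8, a), -1))
Function('W')(Y) = Mul(Y, Add(1, Y)) (Function('W')(Y) = Mul(Add(0, Y), Add(1, Y)) = Mul(Y, Add(1, Y)))
Mul(-899, Pow(Add(Mul(Add(-5, Function('W')(0)), 2), Function('S')(1)), Rational(1, 2))) = Mul(-899, Pow(Add(Mul(Add(-5, Mul(0, Add(1, 0))), 2), Mul(4, Pow(Add(-8, 1), -1))), Rational(1, 2))) = Mul(-899, Pow(Add(Mul(Add(-5, Mul(0, 1)), 2), Mul(4, Pow(-7, -1))), Rational(1, 2))) = Mul(-899, Pow(Add(Mul(Add(-5, 0), 2), Mul(4, Rational(-1, 7))), Rational(1, 2))) = Mul(-899, Pow(Add(Mul(-5, 2), Rational(-4, 7)), Rational(1, 2))) = Mul(-899, Pow(Add(-10, Rational(-4, 7)), Rational(1, 2))) = Mul(-899, Pow(Rational(-74, 7), Rational(1, 2))) = Mul(-899, Mul(Rational(1, 7), I, Pow(518, Rational(1, 2)))) = Mul(Rational(-899, 7), I, Pow(518, Rational(1, 2)))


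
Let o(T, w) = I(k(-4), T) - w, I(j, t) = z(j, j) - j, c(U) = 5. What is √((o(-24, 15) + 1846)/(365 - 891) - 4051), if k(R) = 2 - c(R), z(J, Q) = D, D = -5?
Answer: I*√1121776530/526 ≈ 63.675*I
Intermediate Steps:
z(J, Q) = -5
k(R) = -3 (k(R) = 2 - 1*5 = 2 - 5 = -3)
I(j, t) = -5 - j
o(T, w) = -2 - w (o(T, w) = (-5 - 1*(-3)) - w = (-5 + 3) - w = -2 - w)
√((o(-24, 15) + 1846)/(365 - 891) - 4051) = √(((-2 - 1*15) + 1846)/(365 - 891) - 4051) = √(((-2 - 15) + 1846)/(-526) - 4051) = √((-17 + 1846)*(-1/526) - 4051) = √(1829*(-1/526) - 4051) = √(-1829/526 - 4051) = √(-2132655/526) = I*√1121776530/526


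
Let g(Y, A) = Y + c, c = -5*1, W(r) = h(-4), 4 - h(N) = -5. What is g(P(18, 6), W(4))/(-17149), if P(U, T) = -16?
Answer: 21/17149 ≈ 0.0012246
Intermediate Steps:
h(N) = 9 (h(N) = 4 - 1*(-5) = 4 + 5 = 9)
W(r) = 9
c = -5
g(Y, A) = -5 + Y (g(Y, A) = Y - 5 = -5 + Y)
g(P(18, 6), W(4))/(-17149) = (-5 - 16)/(-17149) = -21*(-1/17149) = 21/17149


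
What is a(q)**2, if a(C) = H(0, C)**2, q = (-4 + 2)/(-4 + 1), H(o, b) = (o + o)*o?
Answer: 0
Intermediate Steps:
H(o, b) = 2*o**2 (H(o, b) = (2*o)*o = 2*o**2)
q = 2/3 (q = -2/(-3) = -2*(-1/3) = 2/3 ≈ 0.66667)
a(C) = 0 (a(C) = (2*0**2)**2 = (2*0)**2 = 0**2 = 0)
a(q)**2 = 0**2 = 0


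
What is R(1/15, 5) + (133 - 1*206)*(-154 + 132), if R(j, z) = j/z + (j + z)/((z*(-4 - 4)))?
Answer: 240883/150 ≈ 1605.9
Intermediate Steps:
R(j, z) = j/z - (j + z)/(8*z) (R(j, z) = j/z + (j + z)/((z*(-8))) = j/z + (j + z)/((-8*z)) = j/z + (j + z)*(-1/(8*z)) = j/z - (j + z)/(8*z))
R(1/15, 5) + (133 - 1*206)*(-154 + 132) = (1/8)*(-1*5 + 7/15)/5 + (133 - 1*206)*(-154 + 132) = (1/8)*(1/5)*(-5 + 7*(1/15)) + (133 - 206)*(-22) = (1/8)*(1/5)*(-5 + 7/15) - 73*(-22) = (1/8)*(1/5)*(-68/15) + 1606 = -17/150 + 1606 = 240883/150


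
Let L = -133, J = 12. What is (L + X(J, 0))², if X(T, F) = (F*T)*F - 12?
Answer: 21025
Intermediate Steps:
X(T, F) = -12 + T*F² (X(T, F) = T*F² - 12 = -12 + T*F²)
(L + X(J, 0))² = (-133 + (-12 + 12*0²))² = (-133 + (-12 + 12*0))² = (-133 + (-12 + 0))² = (-133 - 12)² = (-145)² = 21025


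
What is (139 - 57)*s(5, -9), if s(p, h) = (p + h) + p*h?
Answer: -4018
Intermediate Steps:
s(p, h) = h + p + h*p (s(p, h) = (h + p) + h*p = h + p + h*p)
(139 - 57)*s(5, -9) = (139 - 57)*(-9 + 5 - 9*5) = 82*(-9 + 5 - 45) = 82*(-49) = -4018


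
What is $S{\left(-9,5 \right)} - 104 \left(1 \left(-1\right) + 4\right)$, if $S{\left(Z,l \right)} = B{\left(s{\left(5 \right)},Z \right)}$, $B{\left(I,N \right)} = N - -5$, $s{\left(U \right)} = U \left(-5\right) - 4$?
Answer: $-316$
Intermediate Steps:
$s{\left(U \right)} = -4 - 5 U$ ($s{\left(U \right)} = - 5 U - 4 = -4 - 5 U$)
$B{\left(I,N \right)} = 5 + N$ ($B{\left(I,N \right)} = N + 5 = 5 + N$)
$S{\left(Z,l \right)} = 5 + Z$
$S{\left(-9,5 \right)} - 104 \left(1 \left(-1\right) + 4\right) = \left(5 - 9\right) - 104 \left(1 \left(-1\right) + 4\right) = -4 - 104 \left(-1 + 4\right) = -4 - 312 = -316$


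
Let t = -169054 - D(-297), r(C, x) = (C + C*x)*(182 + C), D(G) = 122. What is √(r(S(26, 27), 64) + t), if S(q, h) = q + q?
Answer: 4*√38859 ≈ 788.51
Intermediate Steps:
S(q, h) = 2*q
r(C, x) = (182 + C)*(C + C*x)
t = -169176 (t = -169054 - 1*122 = -169054 - 122 = -169176)
√(r(S(26, 27), 64) + t) = √((2*26)*(182 + 2*26 + 182*64 + (2*26)*64) - 169176) = √(52*(182 + 52 + 11648 + 52*64) - 169176) = √(52*(182 + 52 + 11648 + 3328) - 169176) = √(52*15210 - 169176) = √(790920 - 169176) = √621744 = 4*√38859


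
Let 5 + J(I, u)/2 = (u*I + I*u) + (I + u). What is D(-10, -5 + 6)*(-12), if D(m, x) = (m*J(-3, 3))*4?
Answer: -22080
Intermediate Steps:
J(I, u) = -10 + 2*I + 2*u + 4*I*u (J(I, u) = -10 + 2*((u*I + I*u) + (I + u)) = -10 + 2*((I*u + I*u) + (I + u)) = -10 + 2*(2*I*u + (I + u)) = -10 + 2*(I + u + 2*I*u) = -10 + (2*I + 2*u + 4*I*u) = -10 + 2*I + 2*u + 4*I*u)
D(m, x) = -184*m (D(m, x) = (m*(-10 + 2*(-3) + 2*3 + 4*(-3)*3))*4 = (m*(-10 - 6 + 6 - 36))*4 = (m*(-46))*4 = -46*m*4 = -184*m)
D(-10, -5 + 6)*(-12) = -184*(-10)*(-12) = 1840*(-12) = -22080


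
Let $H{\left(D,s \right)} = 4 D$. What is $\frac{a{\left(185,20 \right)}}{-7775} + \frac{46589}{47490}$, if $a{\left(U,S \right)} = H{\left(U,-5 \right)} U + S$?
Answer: $- \frac{245604053}{14769390} \approx -16.629$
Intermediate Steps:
$a{\left(U,S \right)} = S + 4 U^{2}$ ($a{\left(U,S \right)} = 4 U U + S = 4 U^{2} + S = S + 4 U^{2}$)
$\frac{a{\left(185,20 \right)}}{-7775} + \frac{46589}{47490} = \frac{20 + 4 \cdot 185^{2}}{-7775} + \frac{46589}{47490} = \left(20 + 4 \cdot 34225\right) \left(- \frac{1}{7775}\right) + 46589 \cdot \frac{1}{47490} = \left(20 + 136900\right) \left(- \frac{1}{7775}\right) + \frac{46589}{47490} = 136920 \left(- \frac{1}{7775}\right) + \frac{46589}{47490} = - \frac{27384}{1555} + \frac{46589}{47490} = - \frac{245604053}{14769390}$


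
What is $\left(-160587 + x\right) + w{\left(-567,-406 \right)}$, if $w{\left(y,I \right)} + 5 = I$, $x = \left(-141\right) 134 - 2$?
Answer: $-179894$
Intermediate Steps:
$x = -18896$ ($x = -18894 - 2 = -18896$)
$w{\left(y,I \right)} = -5 + I$
$\left(-160587 + x\right) + w{\left(-567,-406 \right)} = \left(-160587 - 18896\right) - 411 = -179483 - 411 = -179894$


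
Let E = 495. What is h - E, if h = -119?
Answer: -614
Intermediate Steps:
h - E = -119 - 1*495 = -119 - 495 = -614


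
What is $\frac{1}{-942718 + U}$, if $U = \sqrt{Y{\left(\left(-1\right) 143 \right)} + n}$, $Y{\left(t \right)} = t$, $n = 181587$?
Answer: $- \frac{471359}{444358523040} - \frac{\sqrt{45361}}{444358523040} \approx -1.0612 \cdot 10^{-6}$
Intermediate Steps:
$U = 2 \sqrt{45361}$ ($U = \sqrt{\left(-1\right) 143 + 181587} = \sqrt{-143 + 181587} = \sqrt{181444} = 2 \sqrt{45361} \approx 425.96$)
$\frac{1}{-942718 + U} = \frac{1}{-942718 + 2 \sqrt{45361}}$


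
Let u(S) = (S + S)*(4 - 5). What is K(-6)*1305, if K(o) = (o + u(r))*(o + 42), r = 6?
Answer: -845640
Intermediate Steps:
u(S) = -2*S (u(S) = (2*S)*(-1) = -2*S)
K(o) = (-12 + o)*(42 + o) (K(o) = (o - 2*6)*(o + 42) = (o - 12)*(42 + o) = (-12 + o)*(42 + o))
K(-6)*1305 = (-504 + (-6)**2 + 30*(-6))*1305 = (-504 + 36 - 180)*1305 = -648*1305 = -845640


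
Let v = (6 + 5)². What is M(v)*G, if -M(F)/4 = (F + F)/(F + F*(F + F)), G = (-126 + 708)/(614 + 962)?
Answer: -194/15957 ≈ -0.012158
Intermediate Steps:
v = 121 (v = 11² = 121)
G = 291/788 (G = 582/1576 = 582*(1/1576) = 291/788 ≈ 0.36929)
M(F) = -8*F/(F + 2*F²) (M(F) = -4*(F + F)/(F + F*(F + F)) = -4*2*F/(F + F*(2*F)) = -4*2*F/(F + 2*F²) = -8*F/(F + 2*F²))
M(v)*G = -8/(1 + 2*121)*(291/788) = -8/(1 + 242)*(291/788) = -8/243*(291/788) = -8*1/243*(291/788) = -8/243*291/788 = -194/15957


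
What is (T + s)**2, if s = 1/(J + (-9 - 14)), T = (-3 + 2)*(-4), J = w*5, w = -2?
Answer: 17161/1089 ≈ 15.758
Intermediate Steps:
J = -10 (J = -2*5 = -10)
T = 4 (T = -1*(-4) = 4)
s = -1/33 (s = 1/(-10 + (-9 - 14)) = 1/(-10 - 23) = 1/(-33) = -1/33 ≈ -0.030303)
(T + s)**2 = (4 - 1/33)**2 = (131/33)**2 = 17161/1089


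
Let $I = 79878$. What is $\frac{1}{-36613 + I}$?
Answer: $\frac{1}{43265} \approx 2.3113 \cdot 10^{-5}$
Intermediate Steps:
$\frac{1}{-36613 + I} = \frac{1}{-36613 + 79878} = \frac{1}{43265}$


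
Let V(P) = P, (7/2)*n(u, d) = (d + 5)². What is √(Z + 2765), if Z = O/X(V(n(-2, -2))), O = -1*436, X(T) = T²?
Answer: 16*√854/9 ≈ 51.953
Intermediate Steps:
n(u, d) = 2*(5 + d)²/7 (n(u, d) = 2*(d + 5)²/7 = 2*(5 + d)²/7)
O = -436
Z = -5341/81 (Z = -436*49/(4*(5 - 2)⁴) = -436/(((2/7)*3²)²) = -436/(((2/7)*9)²) = -436/((18/7)²) = -436/324/49 = -436*49/324 = -5341/81 ≈ -65.938)
√(Z + 2765) = √(-5341/81 + 2765) = √(218624/81) = 16*√854/9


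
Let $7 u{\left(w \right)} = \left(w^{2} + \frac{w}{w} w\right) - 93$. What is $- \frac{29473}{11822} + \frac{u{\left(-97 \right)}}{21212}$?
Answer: $- \frac{304805851}{125384132} \approx -2.431$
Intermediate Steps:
$u{\left(w \right)} = - \frac{93}{7} + \frac{w}{7} + \frac{w^{2}}{7}$ ($u{\left(w \right)} = \frac{\left(w^{2} + \frac{w}{w} w\right) - 93}{7} = \frac{\left(w^{2} + 1 w\right) - 93}{7} = \frac{\left(w^{2} + w\right) - 93}{7} = \frac{\left(w + w^{2}\right) - 93}{7} = \frac{-93 + w + w^{2}}{7} = - \frac{93}{7} + \frac{w}{7} + \frac{w^{2}}{7}$)
$- \frac{29473}{11822} + \frac{u{\left(-97 \right)}}{21212} = - \frac{29473}{11822} + \frac{- \frac{93}{7} + \frac{1}{7} \left(-97\right) + \frac{\left(-97\right)^{2}}{7}}{21212} = \left(-29473\right) \frac{1}{11822} + \left(- \frac{93}{7} - \frac{97}{7} + \frac{1}{7} \cdot 9409\right) \frac{1}{21212} = - \frac{29473}{11822} + \left(- \frac{93}{7} - \frac{97}{7} + \frac{9409}{7}\right) \frac{1}{21212} = - \frac{29473}{11822} + 1317 \cdot \frac{1}{21212} = - \frac{29473}{11822} + \frac{1317}{21212} = - \frac{304805851}{125384132}$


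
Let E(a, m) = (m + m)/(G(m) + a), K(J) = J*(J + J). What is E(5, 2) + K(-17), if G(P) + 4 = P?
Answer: 1738/3 ≈ 579.33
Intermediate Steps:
K(J) = 2*J² (K(J) = J*(2*J) = 2*J²)
G(P) = -4 + P
E(a, m) = 2*m/(-4 + a + m) (E(a, m) = (m + m)/((-4 + m) + a) = (2*m)/(-4 + a + m) = 2*m/(-4 + a + m))
E(5, 2) + K(-17) = 2*2/(-4 + 5 + 2) + 2*(-17)² = 2*2/3 + 2*289 = 2*2*(⅓) + 578 = 4/3 + 578 = 1738/3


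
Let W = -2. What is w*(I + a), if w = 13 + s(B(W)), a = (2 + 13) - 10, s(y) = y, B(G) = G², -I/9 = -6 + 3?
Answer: 544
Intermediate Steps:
I = 27 (I = -9*(-6 + 3) = -9*(-3) = 27)
a = 5 (a = 15 - 10 = 5)
w = 17 (w = 13 + (-2)² = 13 + 4 = 17)
w*(I + a) = 17*(27 + 5) = 17*32 = 544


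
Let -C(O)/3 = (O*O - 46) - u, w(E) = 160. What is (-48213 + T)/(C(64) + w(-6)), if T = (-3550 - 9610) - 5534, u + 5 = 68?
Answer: 66907/11801 ≈ 5.6696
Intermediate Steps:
u = 63 (u = -5 + 68 = 63)
T = -18694 (T = -13160 - 5534 = -18694)
C(O) = 327 - 3*O**2 (C(O) = -3*((O*O - 46) - 1*63) = -3*((O**2 - 46) - 63) = -3*((-46 + O**2) - 63) = -3*(-109 + O**2) = 327 - 3*O**2)
(-48213 + T)/(C(64) + w(-6)) = (-48213 - 18694)/((327 - 3*64**2) + 160) = -66907/((327 - 3*4096) + 160) = -66907/((327 - 12288) + 160) = -66907/(-11961 + 160) = -66907/(-11801) = -66907*(-1/11801) = 66907/11801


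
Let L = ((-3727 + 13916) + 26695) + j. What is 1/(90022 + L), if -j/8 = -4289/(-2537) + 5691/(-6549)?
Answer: 93869/11911922338 ≈ 7.8803e-6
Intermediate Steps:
j = -616976/93869 (j = -8*(-4289/(-2537) + 5691/(-6549)) = -8*(-4289*(-1/2537) + 5691*(-1/6549)) = -8*(4289/2537 - 1897/2183) = -8*77122/93869 = -616976/93869 ≈ -6.5727)
L = 3461647220/93869 (L = ((-3727 + 13916) + 26695) - 616976/93869 = (10189 + 26695) - 616976/93869 = 36884 - 616976/93869 = 3461647220/93869 ≈ 36877.)
1/(90022 + L) = 1/(90022 + 3461647220/93869) = 1/(11911922338/93869) = 93869/11911922338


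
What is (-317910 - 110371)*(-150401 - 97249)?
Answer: 106063789650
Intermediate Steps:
(-317910 - 110371)*(-150401 - 97249) = -428281*(-247650) = 106063789650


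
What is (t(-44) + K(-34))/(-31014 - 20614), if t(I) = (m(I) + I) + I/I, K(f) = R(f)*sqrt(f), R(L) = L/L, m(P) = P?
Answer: 87/51628 - I*sqrt(34)/51628 ≈ 0.0016851 - 0.00011294*I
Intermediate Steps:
R(L) = 1
K(f) = sqrt(f) (K(f) = 1*sqrt(f) = sqrt(f))
t(I) = 1 + 2*I (t(I) = (I + I) + I/I = 2*I + 1 = 1 + 2*I)
(t(-44) + K(-34))/(-31014 - 20614) = ((1 + 2*(-44)) + sqrt(-34))/(-31014 - 20614) = ((1 - 88) + I*sqrt(34))/(-51628) = (-87 + I*sqrt(34))*(-1/51628) = 87/51628 - I*sqrt(34)/51628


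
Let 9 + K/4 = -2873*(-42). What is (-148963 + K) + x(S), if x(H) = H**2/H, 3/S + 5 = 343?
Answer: 112778773/338 ≈ 3.3367e+5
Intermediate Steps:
S = 3/338 (S = 3/(-5 + 343) = 3/338 ≈ 0.0088757)
K = 482628 (K = -36 + 4*(-2873*(-42)) = -36 + 4*120666 = -36 + 482664 = 482628)
x(H) = H
(-148963 + K) + x(S) = (-148963 + 482628) + 3/338 = 333665 + 3/338 = 112778773/338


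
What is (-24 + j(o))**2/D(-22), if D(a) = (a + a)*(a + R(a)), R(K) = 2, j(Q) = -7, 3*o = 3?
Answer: 961/880 ≈ 1.0920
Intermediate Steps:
o = 1 (o = (1/3)*3 = 1)
D(a) = 2*a*(2 + a) (D(a) = (a + a)*(a + 2) = (2*a)*(2 + a) = 2*a*(2 + a))
(-24 + j(o))**2/D(-22) = (-24 - 7)**2/((2*(-22)*(2 - 22))) = (-31)**2/((2*(-22)*(-20))) = 961/880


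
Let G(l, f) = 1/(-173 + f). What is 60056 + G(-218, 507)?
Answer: 20058705/334 ≈ 60056.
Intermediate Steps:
60056 + G(-218, 507) = 60056 + 1/(-173 + 507) = 60056 + 1/334 = 20058705/334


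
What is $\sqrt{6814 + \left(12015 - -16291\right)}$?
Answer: $4 \sqrt{2195} \approx 187.4$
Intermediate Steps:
$\sqrt{6814 + \left(12015 - -16291\right)} = \sqrt{6814 + \left(12015 + 16291\right)} = \sqrt{6814 + 28306} = \sqrt{35120} = 4 \sqrt{2195}$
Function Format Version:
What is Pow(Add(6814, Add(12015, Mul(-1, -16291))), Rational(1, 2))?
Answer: Mul(4, Pow(2195, Rational(1, 2))) ≈ 187.40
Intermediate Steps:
Pow(Add(6814, Add(12015, Mul(-1, -16291))), Rational(1, 2)) = Pow(Add(6814, Add(12015, 16291)), Rational(1, 2)) = Pow(Add(6814, 28306), Rational(1, 2)) = Pow(35120, Rational(1, 2)) = Mul(4, Pow(2195, Rational(1, 2)))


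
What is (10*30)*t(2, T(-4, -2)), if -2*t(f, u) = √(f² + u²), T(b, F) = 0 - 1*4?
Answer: -300*√5 ≈ -670.82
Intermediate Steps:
T(b, F) = -4 (T(b, F) = 0 - 4 = -4)
t(f, u) = -√(f² + u²)/2
(10*30)*t(2, T(-4, -2)) = (10*30)*(-√(2² + (-4)²)/2) = 300*(-√(4 + 16)/2) = 300*(-√5) = -300*√5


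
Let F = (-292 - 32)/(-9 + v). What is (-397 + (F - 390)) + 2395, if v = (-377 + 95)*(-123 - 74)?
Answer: 29772012/18515 ≈ 1608.0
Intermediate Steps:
v = 55554 (v = -282*(-197) = 55554)
F = -108/18515 (F = (-292 - 32)/(-9 + 55554) = -324/55545 = -324*1/55545 = -108/18515 ≈ -0.0058331)
(-397 + (F - 390)) + 2395 = (-397 + (-108/18515 - 390)) + 2395 = (-397 - 7220958/18515) + 2395 = -14571413/18515 + 2395 = 29772012/18515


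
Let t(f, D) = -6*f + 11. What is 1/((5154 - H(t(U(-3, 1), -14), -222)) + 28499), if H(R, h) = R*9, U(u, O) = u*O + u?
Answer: 1/33230 ≈ 3.0093e-5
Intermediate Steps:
U(u, O) = u + O*u (U(u, O) = O*u + u = u + O*u)
t(f, D) = 11 - 6*f
H(R, h) = 9*R
1/((5154 - H(t(U(-3, 1), -14), -222)) + 28499) = 1/((5154 - 9*(11 - (-18)*(1 + 1))) + 28499) = 1/((5154 - 9*(11 - (-18)*2)) + 28499) = 1/((5154 - 9*(11 - 6*(-6))) + 28499) = 1/((5154 - 9*(11 + 36)) + 28499) = 1/((5154 - 9*47) + 28499) = 1/((5154 - 1*423) + 28499) = 1/((5154 - 423) + 28499) = 1/(4731 + 28499) = 1/33230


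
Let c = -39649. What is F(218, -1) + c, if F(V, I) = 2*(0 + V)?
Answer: -39213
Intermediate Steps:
F(V, I) = 2*V
F(218, -1) + c = 2*218 - 39649 = 436 - 39649 = -39213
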